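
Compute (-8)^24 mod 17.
Using Fermat: (-8)^{16} ≡ 1 (mod 17). 24 ≡ 8 (mod 16). So (-8)^{24} ≡ (-8)^{8} ≡ 1 (mod 17)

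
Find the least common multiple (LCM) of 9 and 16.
144

First find GCD(9, 16) using the Euclidean algorithm:
9 = 0 × 16 + 9
16 = 1 × 9 + 7
9 = 1 × 7 + 2
7 = 3 × 2 + 1
2 = 2 × 1 + 0
GCD(9, 16) = 1

LCM formula: LCM(a, b) = (a × b) / GCD(a, b)
LCM(9, 16) = (9 × 16) / 1
LCM(9, 16) = 144 / 1
LCM(9, 16) = 144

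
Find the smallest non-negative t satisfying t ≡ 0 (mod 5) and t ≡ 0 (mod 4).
M = 5 × 4 = 20. M₁ = 4, y₁ ≡ 4 (mod 5). M₂ = 5, y₂ ≡ 1 (mod 4). t = 0×4×4 + 0×5×1 ≡ 0 (mod 20)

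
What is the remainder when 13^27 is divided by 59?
Using repeated squaring. 27 = 16 + 8 + 2 + 1 (binary 11011). Repeated squaring mod 59: 13^1 ≡ 13; 13^2 ≡ 13² = 169 ≡ 51; 13^4 ≡ 51² = 2601 ≡ 5; 13^8 ≡ 5² = 25 ≡ 25; 13^16 ≡ 25² = 625 ≡ 35. Multiply: 13^27 = 13^16 × 13^8 × 13^2 × 13^1 ≡ 35 × 25 × 51 × 13 (mod 59): 35 × 25 = 875 ≡ 49; 49 × 51 = 2499 ≡ 21; 21 × 13 = 273 ≡ 37. So 13^27 ≡ 37 (mod 59).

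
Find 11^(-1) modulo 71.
13

Using Extended Euclidean Algorithm:
gcd(11, 71) = 1
Bezout coefficients: 11 × 13 + 71 × -2 = 1
So 11 × 13 ≡ 1 (mod 71)
The inverse is 13 mod 71 = 13
Verification: 11 × 13 = 143 = 2 × 71 + 1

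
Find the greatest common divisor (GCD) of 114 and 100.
2

Using the Euclidean algorithm:
114 = 1 × 100 + 14
100 = 7 × 14 + 2
14 = 7 × 2 + 0

GCD(114, 100) = 2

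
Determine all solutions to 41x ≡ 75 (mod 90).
15

Since gcd(41, 90) = 1 divides 75, a solution exists.
Multiply both sides by the inverse of 41 mod 90:
  41^(-1) mod 90 = 11
  x ≡ 11 × 75 ≡ 825 ≡ 15 (mod 90)
Verification: 41 × 15 = 615 = 6 × 90 + 75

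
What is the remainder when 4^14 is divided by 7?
Using Fermat: 4^{6} ≡ 1 (mod 7). 14 ≡ 2 (mod 6). So 4^{14} ≡ 4^{2} ≡ 2 (mod 7)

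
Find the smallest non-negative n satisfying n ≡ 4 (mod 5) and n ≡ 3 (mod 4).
M = 5 × 4 = 20. M₁ = 4, y₁ ≡ 4 (mod 5). M₂ = 5, y₂ ≡ 1 (mod 4). n = 4×4×4 + 3×5×1 ≡ 19 (mod 20)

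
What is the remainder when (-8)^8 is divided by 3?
(-8) ≡ 1 (mod 3). 8 = 8 (binary 1000). Repeated squaring mod 3: 1^1 ≡ 1; 1^2 ≡ 1² = 1 ≡ 1; 1^4 ≡ 1² = 1 ≡ 1; 1^8 ≡ 1² = 1 ≡ 1. So (-8)^8 ≡ 1 (mod 3).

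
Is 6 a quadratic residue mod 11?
By Euler's criterion: 6^{5} ≡ 10 (mod 11). Since this equals -1 (≡ 10), 6 is not a QR.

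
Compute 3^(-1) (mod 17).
3^(-1) ≡ 6 (mod 17). Verification: 3 × 6 = 18 ≡ 1 (mod 17)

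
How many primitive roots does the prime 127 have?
Number of primitive roots mod 127 = φ(126) = 36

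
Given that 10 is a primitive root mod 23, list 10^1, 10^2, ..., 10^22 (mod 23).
g^1, g^2, ..., g^{22} mod 23: {10, 8, 11, 18, 19, 6, 14, 2, 20, 16, 22, 13, 15, 12, 5, 4, 17, 9, 21, 3, 7, 1}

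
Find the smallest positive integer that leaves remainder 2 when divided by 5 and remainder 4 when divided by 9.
M = 5 × 9 = 45. M₁ = 9, y₁ ≡ 4 (mod 5). M₂ = 5, y₂ ≡ 2 (mod 9). y = 2×9×4 + 4×5×2 ≡ 22 (mod 45). The smallest positive such number is 22.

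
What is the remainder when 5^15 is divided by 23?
Using repeated squaring. 15 = 8 + 4 + 2 + 1 (binary 1111). Repeated squaring mod 23: 5^1 ≡ 5; 5^2 ≡ 5² = 25 ≡ 2; 5^4 ≡ 2² = 4 ≡ 4; 5^8 ≡ 4² = 16 ≡ 16. Multiply: 5^15 = 5^8 × 5^4 × 5^2 × 5^1 ≡ 16 × 4 × 2 × 5 (mod 23): 16 × 4 = 64 ≡ 18; 18 × 2 = 36 ≡ 13; 13 × 5 = 65 ≡ 19. So 5^15 ≡ 19 (mod 23).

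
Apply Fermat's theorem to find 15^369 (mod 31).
By Fermat: 15^{30} ≡ 1 (mod 31). 369 ≡ 9 (mod 30). So 15^{369} ≡ 15^{9} ≡ 29 (mod 31)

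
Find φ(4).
2

Prime factorization: 4 = 2^2
Using the formula φ(n) = n × Π(1 - 1/p) for each prime factor p:
φ(4) = 4 × (1 - 1/2)
φ(4) = 2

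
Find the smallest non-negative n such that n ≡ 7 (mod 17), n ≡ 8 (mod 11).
41

Using the Chinese Remainder Theorem:
M = product of moduli = 187
For equation 1: M_1 = 11, 11 ≡ 11 (mod 17), inverse of 11 mod 17 is 14 (check: 11 × 14 = 154 ≡ 1 (mod 17))
For equation 2: M_2 = 17, 17 ≡ 6 (mod 11), inverse of 17 mod 11 is 2 (check: 6 × 2 = 12 ≡ 1 (mod 11))
Combine: n ≡ Σ r_i×M_i×(M_i⁻¹ mod m_i) = 7×11×14 + 8×17×2 = 1078 + 272 = 1350
1350 mod 187 = 41
n ≡ 41 (mod 187)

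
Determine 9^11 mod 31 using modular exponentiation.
Using repeated squaring. 11 = 8 + 2 + 1 (binary 1011). Repeated squaring mod 31: 9^1 ≡ 9; 9^2 ≡ 9² = 81 ≡ 19; 9^4 ≡ 19² = 361 ≡ 20; 9^8 ≡ 20² = 400 ≡ 28. Multiply: 9^11 = 9^8 × 9^2 × 9^1 ≡ 28 × 19 × 9 (mod 31): 28 × 19 = 532 ≡ 5; 5 × 9 = 45 ≡ 14. So 9^11 ≡ 14 (mod 31).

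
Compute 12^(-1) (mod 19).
12^(-1) ≡ 8 (mod 19). Verification: 12 × 8 = 96 ≡ 1 (mod 19)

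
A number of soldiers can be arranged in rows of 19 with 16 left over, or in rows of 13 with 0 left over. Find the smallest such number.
M = 19 × 13 = 247. M₁ = 13, y₁ ≡ 3 (mod 19). M₂ = 19, y₂ ≡ 11 (mod 13). y = 16×13×3 + 0×19×11 ≡ 130 (mod 247). The smallest positive such number is 130.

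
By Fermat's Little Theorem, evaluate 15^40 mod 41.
By Fermat's Little Theorem, 15^{40} ≡ 1 (mod 41) since 41 is prime and gcd(15, 41) = 1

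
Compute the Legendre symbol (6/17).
(6/17) = 6^{8} mod 17 = -1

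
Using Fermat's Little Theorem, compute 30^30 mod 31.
By Fermat's Little Theorem, 30^{30} ≡ 1 (mod 31) since 31 is prime and gcd(30, 31) = 1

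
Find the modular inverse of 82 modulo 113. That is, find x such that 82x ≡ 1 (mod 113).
51

Using Extended Euclidean Algorithm:
gcd(82, 113) = 1
Bezout coefficients: 82 × 51 + 113 × -37 = 1
So 82 × 51 ≡ 1 (mod 113)
The inverse is 51 mod 113 = 51
Verification: 82 × 51 = 4182 = 37 × 113 + 1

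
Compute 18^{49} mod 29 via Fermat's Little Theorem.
12

By Fermat's Little Theorem, a^(p-1) ≡ 1 (mod p) for prime p and gcd(a, p) = 1
Here p = 29, so 18^28 ≡ 1 (mod 29)
We can reduce the exponent: 49 mod 28 = 21
So 18^49 ≡ 18^21 (mod 29)
Computing: 18^21 mod 29 = 12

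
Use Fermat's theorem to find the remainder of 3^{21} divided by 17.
5

By Fermat's Little Theorem, a^(p-1) ≡ 1 (mod p) for prime p and gcd(a, p) = 1
Here p = 17, so 3^16 ≡ 1 (mod 17)
We can reduce the exponent: 21 mod 16 = 5
So 3^21 ≡ 3^5 (mod 17)
Computing: 3^5 mod 17 = 5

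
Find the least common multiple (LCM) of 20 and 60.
60

First find GCD(20, 60) using the Euclidean algorithm:
20 = 0 × 60 + 20
60 = 3 × 20 + 0
GCD(20, 60) = 20

LCM formula: LCM(a, b) = (a × b) / GCD(a, b)
LCM(20, 60) = (20 × 60) / 20
LCM(20, 60) = 1200 / 20
LCM(20, 60) = 60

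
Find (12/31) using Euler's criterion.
(12/31) = 12^{15} mod 31 = -1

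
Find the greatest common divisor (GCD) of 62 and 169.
1

Using the Euclidean algorithm:
62 = 0 × 169 + 62
169 = 2 × 62 + 45
62 = 1 × 45 + 17
45 = 2 × 17 + 11
17 = 1 × 11 + 6
11 = 1 × 6 + 5
6 = 1 × 5 + 1
5 = 5 × 1 + 0

GCD(62, 169) = 1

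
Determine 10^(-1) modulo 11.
10^(-1) ≡ 10 (mod 11). Verification: 10 × 10 = 100 ≡ 1 (mod 11)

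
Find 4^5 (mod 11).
5 = 4 + 1 (binary 101). Repeated squaring mod 11: 4^1 ≡ 4; 4^2 ≡ 4² = 16 ≡ 5; 4^4 ≡ 5² = 25 ≡ 3. Multiply: 4^5 = 4^4 × 4^1 ≡ 3 × 4 (mod 11): 3 × 4 = 12 ≡ 1. So 4^5 ≡ 1 (mod 11).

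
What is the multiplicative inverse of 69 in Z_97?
45

Using Extended Euclidean Algorithm:
gcd(69, 97) = 1
Bezout coefficients: 69 × 45 + 97 × -32 = 1
So 69 × 45 ≡ 1 (mod 97)
The inverse is 45 mod 97 = 45
Verification: 69 × 45 = 3105 = 32 × 97 + 1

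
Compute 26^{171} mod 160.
96

Using successive squaring:
Binary expansion of 171: 10101011
Powers of 26 mod 160 (each is the square of the previous):
  26^1 ≡ 26 (mod 160)
  26^2 ≡ 26² = 676 ≡ 36 (mod 160)
  26^4 ≡ 36² = 1296 ≡ 16 (mod 160)
  26^8 ≡ 16² = 256 ≡ 96 (mod 160)
  26^16 ≡ 96² = 9216 ≡ 96 (mod 160)
  26^32 ≡ 96² = 9216 ≡ 96 (mod 160)
  26^64 ≡ 96² = 9216 ≡ 96 (mod 160)
  26^128 ≡ 96² = 9216 ≡ 96 (mod 160)
171 = 128 + 32 + 8 + 2 + 1, so 26^171 = 26^128 × 26^32 × 26^8 × 26^2 × 26^1 ≡ 96 × 96 × 96 × 36 × 26 (mod 160)
Multiplying step by step:
  96 × 96 = 9216 ≡ 96 (mod 160)
  96 × 96 = 9216 ≡ 96 (mod 160)
  96 × 36 = 3456 ≡ 96 (mod 160)
  96 × 26 = 2496 ≡ 96 (mod 160)
Result: 26^171 ≡ 96 (mod 160)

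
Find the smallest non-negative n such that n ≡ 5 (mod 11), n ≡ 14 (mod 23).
60

Using the Chinese Remainder Theorem:
M = product of moduli = 253
For equation 1: M_1 = 23, 23 ≡ 1 (mod 11), inverse of 23 mod 11 is 1 (check: 1 × 1 = 1 ≡ 1 (mod 11))
For equation 2: M_2 = 11, 11 ≡ 11 (mod 23), inverse of 11 mod 23 is 21 (check: 11 × 21 = 231 ≡ 1 (mod 23))
Combine: n ≡ Σ r_i×M_i×(M_i⁻¹ mod m_i) = 5×23×1 + 14×11×21 = 115 + 3234 = 3349
3349 mod 253 = 60
n ≡ 60 (mod 253)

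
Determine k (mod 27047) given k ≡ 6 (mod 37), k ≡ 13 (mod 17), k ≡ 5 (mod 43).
20430

Using the Chinese Remainder Theorem:
M = product of moduli = 27047
For equation 1: M_1 = 731, 731 ≡ 28 (mod 37), inverse of 731 mod 37 is 4 (check: 28 × 4 = 112 ≡ 1 (mod 37))
For equation 2: M_2 = 1591, 1591 ≡ 10 (mod 17), inverse of 1591 mod 17 is 12 (check: 10 × 12 = 120 ≡ 1 (mod 17))
For equation 3: M_3 = 629, 629 ≡ 27 (mod 43), inverse of 629 mod 43 is 8 (check: 27 × 8 = 216 ≡ 1 (mod 43))
Combine: k ≡ Σ r_i×M_i×(M_i⁻¹ mod m_i) = 6×731×4 + 13×1591×12 + 5×629×8 = 17544 + 248196 + 25160 = 290900
290900 mod 27047 = 20430
k ≡ 20430 (mod 27047)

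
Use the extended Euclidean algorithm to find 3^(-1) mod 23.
Extended GCD: 3(8) + 23(-1) = 1. So 3^(-1) ≡ 8 ≡ 8 (mod 23). Verify: 3 × 8 = 24 ≡ 1 (mod 23)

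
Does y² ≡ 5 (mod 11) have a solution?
By Euler's criterion: 5^{5} ≡ 1 (mod 11). Since this equals 1, 5 is a QR.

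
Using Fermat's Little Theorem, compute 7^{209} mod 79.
3

By Fermat's Little Theorem, a^(p-1) ≡ 1 (mod p) for prime p and gcd(a, p) = 1
Here p = 79, so 7^78 ≡ 1 (mod 79)
We can reduce the exponent: 209 mod 78 = 53
So 7^209 ≡ 7^53 (mod 79)
Computing: 7^53 mod 79 = 3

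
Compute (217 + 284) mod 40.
21

(217 + 284) = 501
501 mod 40 = 21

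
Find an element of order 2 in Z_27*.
26 has order 2 mod 27 since 26^{2} ≡ 1 (mod 27) and no smaller power works.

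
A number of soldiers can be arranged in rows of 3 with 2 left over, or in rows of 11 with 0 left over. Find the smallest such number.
M = 3 × 11 = 33. M₁ = 11, y₁ ≡ 2 (mod 3). M₂ = 3, y₂ ≡ 4 (mod 11). y = 2×11×2 + 0×3×4 ≡ 11 (mod 33). The smallest positive such number is 11.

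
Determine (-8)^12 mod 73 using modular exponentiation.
Using repeated squaring. (-8) ≡ 65 (mod 73). 12 = 8 + 4 (binary 1100). Repeated squaring mod 73: 65^1 ≡ 65; 65^2 ≡ 65² = 4225 ≡ 64; 65^4 ≡ 64² = 4096 ≡ 8; 65^8 ≡ 8² = 64 ≡ 64. Multiply: (-8)^12 ≡ 65^8 × 65^4 ≡ 64 × 8 (mod 73): 64 × 8 = 512 ≡ 1. So (-8)^12 ≡ 1 (mod 73).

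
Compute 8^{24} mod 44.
4

Using successive squaring:
Binary expansion of 24: 11000
Powers of 8 mod 44 (each is the square of the previous):
  8^1 ≡ 8 (mod 44)
  8^2 ≡ 8² = 64 ≡ 20 (mod 44)
  8^4 ≡ 20² = 400 ≡ 4 (mod 44)
  8^8 ≡ 4² = 16 ≡ 16 (mod 44)
  8^16 ≡ 16² = 256 ≡ 36 (mod 44)
24 = 16 + 8, so 8^24 = 8^16 × 8^8 ≡ 36 × 16 (mod 44)
Multiplying step by step:
  36 × 16 = 576 ≡ 4 (mod 44)
Result: 8^24 ≡ 4 (mod 44)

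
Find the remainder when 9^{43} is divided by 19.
By Fermat: 9^{18} ≡ 1 (mod 19). 43 = 2×18 + 7. So 9^{43} ≡ 9^{7} ≡ 4 (mod 19)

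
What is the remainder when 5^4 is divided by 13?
4 = 4 (binary 100). Repeated squaring mod 13: 5^1 ≡ 5; 5^2 ≡ 5² = 25 ≡ 12; 5^4 ≡ 12² = 144 ≡ 1. So 5^4 ≡ 1 (mod 13).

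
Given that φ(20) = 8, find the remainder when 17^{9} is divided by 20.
By Euler: 17^{8} ≡ 1 (mod 20) since gcd(17, 20) = 1. 9 = 1×8 + 1. So 17^{9} ≡ 17^{1} ≡ 17 (mod 20)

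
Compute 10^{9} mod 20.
0

Using successive squaring:
Binary expansion of 9: 1001
Powers of 10 mod 20 (each is the square of the previous):
  10^1 ≡ 10 (mod 20)
  10^2 ≡ 10² = 100 ≡ 0 (mod 20)
  10^4 ≡ 0² = 0 ≡ 0 (mod 20)
  10^8 ≡ 0² = 0 ≡ 0 (mod 20)
9 = 8 + 1, so 10^9 = 10^8 × 10^1 ≡ 0 × 10 (mod 20)
Multiplying step by step:
  0 × 10 = 0 ≡ 0 (mod 20)
Result: 10^9 ≡ 0 (mod 20)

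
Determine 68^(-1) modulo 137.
68^(-1) ≡ 135 (mod 137). Verification: 68 × 135 = 9180 ≡ 1 (mod 137)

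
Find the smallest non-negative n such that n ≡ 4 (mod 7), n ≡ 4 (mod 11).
4

Using the Chinese Remainder Theorem:
M = product of moduli = 77
For equation 1: M_1 = 11, 11 ≡ 4 (mod 7), inverse of 11 mod 7 is 2 (check: 4 × 2 = 8 ≡ 1 (mod 7))
For equation 2: M_2 = 7, 7 ≡ 7 (mod 11), inverse of 7 mod 11 is 8 (check: 7 × 8 = 56 ≡ 1 (mod 11))
Combine: n ≡ Σ r_i×M_i×(M_i⁻¹ mod m_i) = 4×11×2 + 4×7×8 = 88 + 224 = 312
312 mod 77 = 4
n ≡ 4 (mod 77)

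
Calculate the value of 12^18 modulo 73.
Using repeated squaring. 18 = 16 + 2 (binary 10010). Repeated squaring mod 73: 12^1 ≡ 12; 12^2 ≡ 12² = 144 ≡ 71; 12^4 ≡ 71² = 5041 ≡ 4; 12^8 ≡ 4² = 16 ≡ 16; 12^16 ≡ 16² = 256 ≡ 37. Multiply: 12^18 = 12^16 × 12^2 ≡ 37 × 71 (mod 73): 37 × 71 = 2627 ≡ 72. So 12^18 ≡ 72 (mod 73).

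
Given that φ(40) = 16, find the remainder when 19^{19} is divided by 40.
By Euler: 19^{16} ≡ 1 (mod 40) since gcd(19, 40) = 1. 19 = 1×16 + 3. So 19^{19} ≡ 19^{3} ≡ 19 (mod 40)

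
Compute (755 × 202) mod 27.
14

(755 × 202) = 152510
152510 mod 27 = 14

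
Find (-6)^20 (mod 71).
Using repeated squaring. (-6) ≡ 65 (mod 71). 20 = 16 + 4 (binary 10100). Repeated squaring mod 71: 65^1 ≡ 65; 65^2 ≡ 65² = 4225 ≡ 36; 65^4 ≡ 36² = 1296 ≡ 18; 65^8 ≡ 18² = 324 ≡ 40; 65^16 ≡ 40² = 1600 ≡ 38. Multiply: (-6)^20 ≡ 65^16 × 65^4 ≡ 38 × 18 (mod 71): 38 × 18 = 684 ≡ 45. So (-6)^20 ≡ 45 (mod 71).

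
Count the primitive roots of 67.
20

The number of primitive roots modulo p is φ(p-1) = φ(66)
φ(66) = 20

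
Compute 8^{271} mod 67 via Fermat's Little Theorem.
52

By Fermat's Little Theorem, a^(p-1) ≡ 1 (mod p) for prime p and gcd(a, p) = 1
Here p = 67, so 8^66 ≡ 1 (mod 67)
We can reduce the exponent: 271 mod 66 = 7
So 8^271 ≡ 8^7 (mod 67)
Computing: 8^7 mod 67 = 52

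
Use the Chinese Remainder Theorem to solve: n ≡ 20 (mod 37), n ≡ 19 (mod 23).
686

Using the Chinese Remainder Theorem:
M = product of moduli = 851
For equation 1: M_1 = 23, 23 ≡ 23 (mod 37), inverse of 23 mod 37 is 29 (check: 23 × 29 = 667 ≡ 1 (mod 37))
For equation 2: M_2 = 37, 37 ≡ 14 (mod 23), inverse of 37 mod 23 is 5 (check: 14 × 5 = 70 ≡ 1 (mod 23))
Combine: n ≡ Σ r_i×M_i×(M_i⁻¹ mod m_i) = 20×23×29 + 19×37×5 = 13340 + 3515 = 16855
16855 mod 851 = 686
n ≡ 686 (mod 851)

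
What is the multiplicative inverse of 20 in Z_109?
60

Using Extended Euclidean Algorithm:
gcd(20, 109) = 1
Bezout coefficients: 20 × -49 + 109 × 9 = 1
So 20 × -49 ≡ 1 (mod 109)
The inverse is -49 mod 109 = 60
Verification: 20 × 60 = 1200 = 11 × 109 + 1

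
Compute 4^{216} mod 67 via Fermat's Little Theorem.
59

By Fermat's Little Theorem, a^(p-1) ≡ 1 (mod p) for prime p and gcd(a, p) = 1
Here p = 67, so 4^66 ≡ 1 (mod 67)
We can reduce the exponent: 216 mod 66 = 18
So 4^216 ≡ 4^18 (mod 67)
Computing: 4^18 mod 67 = 59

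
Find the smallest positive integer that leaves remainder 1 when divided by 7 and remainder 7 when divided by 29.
M = 7 × 29 = 203. M₁ = 29, y₁ ≡ 1 (mod 7). M₂ = 7, y₂ ≡ 25 (mod 29). t = 1×29×1 + 7×7×25 ≡ 36 (mod 203). The smallest positive such number is 36.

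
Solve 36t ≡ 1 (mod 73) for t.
36^(-1) ≡ 71 (mod 73). Verification: 36 × 71 = 2556 ≡ 1 (mod 73)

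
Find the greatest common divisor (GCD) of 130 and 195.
65

Using the Euclidean algorithm:
130 = 0 × 195 + 130
195 = 1 × 130 + 65
130 = 2 × 65 + 0

GCD(130, 195) = 65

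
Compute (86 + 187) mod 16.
1

(86 + 187) = 273
273 mod 16 = 1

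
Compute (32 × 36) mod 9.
0

(32 × 36) = 1152
1152 mod 9 = 0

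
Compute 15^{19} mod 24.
15

Using successive squaring:
Binary expansion of 19: 10011
Powers of 15 mod 24 (each is the square of the previous):
  15^1 ≡ 15 (mod 24)
  15^2 ≡ 15² = 225 ≡ 9 (mod 24)
  15^4 ≡ 9² = 81 ≡ 9 (mod 24)
  15^8 ≡ 9² = 81 ≡ 9 (mod 24)
  15^16 ≡ 9² = 81 ≡ 9 (mod 24)
19 = 16 + 2 + 1, so 15^19 = 15^16 × 15^2 × 15^1 ≡ 9 × 9 × 15 (mod 24)
Multiplying step by step:
  9 × 9 = 81 ≡ 9 (mod 24)
  9 × 15 = 135 ≡ 15 (mod 24)
Result: 15^19 ≡ 15 (mod 24)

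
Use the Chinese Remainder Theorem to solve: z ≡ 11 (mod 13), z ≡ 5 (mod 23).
M = 13 × 23 = 299. M₁ = 23, y₁ ≡ 4 (mod 13). M₂ = 13, y₂ ≡ 16 (mod 23). z = 11×23×4 + 5×13×16 ≡ 258 (mod 299)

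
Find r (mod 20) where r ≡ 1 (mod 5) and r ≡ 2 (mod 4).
M = 5 × 4 = 20. M₁ = 4, y₁ ≡ 4 (mod 5). M₂ = 5, y₂ ≡ 1 (mod 4). r = 1×4×4 + 2×5×1 ≡ 6 (mod 20)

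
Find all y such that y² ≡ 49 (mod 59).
The square roots of 49 mod 59 are 7 and 52. Verify: 7² = 49 ≡ 49 (mod 59)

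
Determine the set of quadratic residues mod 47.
QRs mod 47: {1, 2, 3, 4, 6, 7, 8, 9, 12, 14, 16, 17, 18, 21, 24, 25, 27, 28, 32, 34, 36, 37, 42}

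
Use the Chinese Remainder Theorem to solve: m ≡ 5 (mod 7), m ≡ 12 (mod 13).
M = 7 × 13 = 91. M₁ = 13, y₁ ≡ 6 (mod 7). M₂ = 7, y₂ ≡ 2 (mod 13). m = 5×13×6 + 12×7×2 ≡ 12 (mod 91)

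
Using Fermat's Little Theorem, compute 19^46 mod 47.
By Fermat's Little Theorem, 19^{46} ≡ 1 (mod 47) since 47 is prime and gcd(19, 47) = 1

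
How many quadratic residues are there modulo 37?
For prime 37, there are (p-1)/2 = (37-1)/2 = 18 quadratic residues (excluding 0).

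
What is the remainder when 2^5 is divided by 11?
5 = 4 + 1 (binary 101). Repeated squaring mod 11: 2^1 ≡ 2; 2^2 ≡ 2² = 4 ≡ 4; 2^4 ≡ 4² = 16 ≡ 5. Multiply: 2^5 = 2^4 × 2^1 ≡ 5 × 2 (mod 11): 5 × 2 = 10 ≡ 10. So 2^5 ≡ 10 (mod 11).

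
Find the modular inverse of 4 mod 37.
4^(-1) ≡ 28 (mod 37). Verification: 4 × 28 = 112 ≡ 1 (mod 37)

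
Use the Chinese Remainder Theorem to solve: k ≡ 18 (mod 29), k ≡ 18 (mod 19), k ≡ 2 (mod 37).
2222

Using the Chinese Remainder Theorem:
M = product of moduli = 20387
For equation 1: M_1 = 703, 703 ≡ 7 (mod 29), inverse of 703 mod 29 is 25 (check: 7 × 25 = 175 ≡ 1 (mod 29))
For equation 2: M_2 = 1073, 1073 ≡ 9 (mod 19), inverse of 1073 mod 19 is 17 (check: 9 × 17 = 153 ≡ 1 (mod 19))
For equation 3: M_3 = 551, 551 ≡ 33 (mod 37), inverse of 551 mod 37 is 9 (check: 33 × 9 = 297 ≡ 1 (mod 37))
Combine: k ≡ Σ r_i×M_i×(M_i⁻¹ mod m_i) = 18×703×25 + 18×1073×17 + 2×551×9 = 316350 + 328338 + 9918 = 654606
654606 mod 20387 = 2222
k ≡ 2222 (mod 20387)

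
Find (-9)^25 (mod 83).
Using repeated squaring. (-9) ≡ 74 (mod 83). 25 = 16 + 8 + 1 (binary 11001). Repeated squaring mod 83: 74^1 ≡ 74; 74^2 ≡ 74² = 5476 ≡ 81; 74^4 ≡ 81² = 6561 ≡ 4; 74^8 ≡ 4² = 16 ≡ 16; 74^16 ≡ 16² = 256 ≡ 7. Multiply: (-9)^25 ≡ 74^16 × 74^8 × 74^1 ≡ 7 × 16 × 74 (mod 83): 7 × 16 = 112 ≡ 29; 29 × 74 = 2146 ≡ 71. So (-9)^25 ≡ 71 (mod 83).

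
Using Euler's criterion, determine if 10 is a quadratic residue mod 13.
By Euler's criterion: 10^{6} ≡ 1 (mod 13). Since this equals 1, 10 is a QR.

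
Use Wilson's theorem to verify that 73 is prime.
(72)! mod 73 = 72. Since this equals -1 (mod 73), Wilson confirms 73 is prime.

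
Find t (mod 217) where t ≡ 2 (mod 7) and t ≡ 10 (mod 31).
M = 7 × 31 = 217. M₁ = 31, y₁ ≡ 5 (mod 7). M₂ = 7, y₂ ≡ 9 (mod 31). t = 2×31×5 + 10×7×9 ≡ 72 (mod 217)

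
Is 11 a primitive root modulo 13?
Yes

To verify, check if 11^(12/q) ≢ 1 (mod 13) for each prime divisor q of 12
Divisors of 12 = 12: [1, 2, 3, 4, 6, 12]
  11^(12/2) = 11^6 ≡ 12 (mod 13)
  11^(12/3) = 11^4 ≡ 3 (mod 13)
Conclusion: 11 is a primitive root modulo 13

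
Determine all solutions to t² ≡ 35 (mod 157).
The square roots of 35 mod 157 are 52 and 105. Verify: 52² = 2704 ≡ 35 (mod 157)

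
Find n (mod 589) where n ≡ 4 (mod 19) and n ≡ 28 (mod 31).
M = 19 × 31 = 589. M₁ = 31, y₁ ≡ 8 (mod 19). M₂ = 19, y₂ ≡ 18 (mod 31). n = 4×31×8 + 28×19×18 ≡ 555 (mod 589)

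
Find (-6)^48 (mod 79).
Using repeated squaring. (-6) ≡ 73 (mod 79). 48 = 32 + 16 (binary 110000). Repeated squaring mod 79: 73^1 ≡ 73; 73^2 ≡ 73² = 5329 ≡ 36; 73^4 ≡ 36² = 1296 ≡ 32; 73^8 ≡ 32² = 1024 ≡ 76; 73^16 ≡ 76² = 5776 ≡ 9; 73^32 ≡ 9² = 81 ≡ 2. Multiply: (-6)^48 ≡ 73^32 × 73^16 ≡ 2 × 9 (mod 79): 2 × 9 = 18 ≡ 18. So (-6)^48 ≡ 18 (mod 79).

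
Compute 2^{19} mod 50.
38

Using successive squaring:
Binary expansion of 19: 10011
Powers of 2 mod 50 (each is the square of the previous):
  2^1 ≡ 2 (mod 50)
  2^2 ≡ 2² = 4 ≡ 4 (mod 50)
  2^4 ≡ 4² = 16 ≡ 16 (mod 50)
  2^8 ≡ 16² = 256 ≡ 6 (mod 50)
  2^16 ≡ 6² = 36 ≡ 36 (mod 50)
19 = 16 + 2 + 1, so 2^19 = 2^16 × 2^2 × 2^1 ≡ 36 × 4 × 2 (mod 50)
Multiplying step by step:
  36 × 4 = 144 ≡ 44 (mod 50)
  44 × 2 = 88 ≡ 38 (mod 50)
Result: 2^19 ≡ 38 (mod 50)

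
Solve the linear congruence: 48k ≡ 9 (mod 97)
79

Since gcd(48, 97) = 1 divides 9, a solution exists.
Multiply both sides by the inverse of 48 mod 97:
  48^(-1) mod 97 = 95
  x ≡ 95 × 9 ≡ 855 ≡ 79 (mod 97)
Verification: 48 × 79 = 3792 = 39 × 97 + 9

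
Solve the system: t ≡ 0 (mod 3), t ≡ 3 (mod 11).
M = 3 × 11 = 33. M₁ = 11, y₁ ≡ 2 (mod 3). M₂ = 3, y₂ ≡ 4 (mod 11). t = 0×11×2 + 3×3×4 ≡ 3 (mod 33)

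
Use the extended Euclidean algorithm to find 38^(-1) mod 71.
Extended GCD: 38(-28) + 71(15) = 1. So 38^(-1) ≡ 43 ≡ 43 (mod 71). Verify: 38 × 43 = 1634 ≡ 1 (mod 71)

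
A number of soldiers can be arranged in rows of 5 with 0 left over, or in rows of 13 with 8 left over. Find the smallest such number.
M = 5 × 13 = 65. M₁ = 13, y₁ ≡ 2 (mod 5). M₂ = 5, y₂ ≡ 8 (mod 13). z = 0×13×2 + 8×5×8 ≡ 60 (mod 65). The smallest positive such number is 60.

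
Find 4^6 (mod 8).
6 = 4 + 2 (binary 110). Repeated squaring mod 8: 4^1 ≡ 4; 4^2 ≡ 4² = 16 ≡ 0; 4^4 ≡ 0² = 0 ≡ 0. Multiply: 4^6 = 4^4 × 4^2 ≡ 0 × 0 (mod 8): 0 × 0 = 0 ≡ 0. So 4^6 ≡ 0 (mod 8).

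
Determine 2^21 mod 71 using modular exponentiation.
Using repeated squaring. 21 = 16 + 4 + 1 (binary 10101). Repeated squaring mod 71: 2^1 ≡ 2; 2^2 ≡ 2² = 4 ≡ 4; 2^4 ≡ 4² = 16 ≡ 16; 2^8 ≡ 16² = 256 ≡ 43; 2^16 ≡ 43² = 1849 ≡ 3. Multiply: 2^21 = 2^16 × 2^4 × 2^1 ≡ 3 × 16 × 2 (mod 71): 3 × 16 = 48 ≡ 48; 48 × 2 = 96 ≡ 25. So 2^21 ≡ 25 (mod 71).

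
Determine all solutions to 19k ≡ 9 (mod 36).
27

Since gcd(19, 36) = 1 divides 9, a solution exists.
Multiply both sides by the inverse of 19 mod 36:
  19^(-1) mod 36 = 19
  x ≡ 19 × 9 ≡ 171 ≡ 27 (mod 36)
Verification: 19 × 27 = 513 = 14 × 36 + 9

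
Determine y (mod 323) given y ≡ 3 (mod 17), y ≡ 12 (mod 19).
88

Using the Chinese Remainder Theorem:
M = product of moduli = 323
For equation 1: M_1 = 19, 19 ≡ 2 (mod 17), inverse of 19 mod 17 is 9 (check: 2 × 9 = 18 ≡ 1 (mod 17))
For equation 2: M_2 = 17, 17 ≡ 17 (mod 19), inverse of 17 mod 19 is 9 (check: 17 × 9 = 153 ≡ 1 (mod 19))
Combine: y ≡ Σ r_i×M_i×(M_i⁻¹ mod m_i) = 3×19×9 + 12×17×9 = 513 + 1836 = 2349
2349 mod 323 = 88
y ≡ 88 (mod 323)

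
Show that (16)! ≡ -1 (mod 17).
(16)! mod 17 = 16. Since this equals -1 (mod 17), Wilson confirms 17 is prime.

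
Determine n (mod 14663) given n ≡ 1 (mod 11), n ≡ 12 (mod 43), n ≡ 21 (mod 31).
2377

Using the Chinese Remainder Theorem:
M = product of moduli = 14663
For equation 1: M_1 = 1333, 1333 ≡ 2 (mod 11), inverse of 1333 mod 11 is 6 (check: 2 × 6 = 12 ≡ 1 (mod 11))
For equation 2: M_2 = 341, 341 ≡ 40 (mod 43), inverse of 341 mod 43 is 14 (check: 40 × 14 = 560 ≡ 1 (mod 43))
For equation 3: M_3 = 473, 473 ≡ 8 (mod 31), inverse of 473 mod 31 is 4 (check: 8 × 4 = 32 ≡ 1 (mod 31))
Combine: n ≡ Σ r_i×M_i×(M_i⁻¹ mod m_i) = 1×1333×6 + 12×341×14 + 21×473×4 = 7998 + 57288 + 39732 = 105018
105018 mod 14663 = 2377
n ≡ 2377 (mod 14663)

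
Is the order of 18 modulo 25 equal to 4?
Yes, ord_25(18) = 4.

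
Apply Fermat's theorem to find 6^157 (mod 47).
By Fermat: 6^{46} ≡ 1 (mod 47). 157 = 3×46 + 19. So 6^{157} ≡ 6^{19} ≡ 7 (mod 47)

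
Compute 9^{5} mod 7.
4

Using successive squaring:
Binary expansion of 5: 101
Powers of 9 mod 7 (each is the square of the previous):
  9^1 ≡ 2 (mod 7)
  9^2 ≡ 2² = 4 ≡ 4 (mod 7)
  9^4 ≡ 4² = 16 ≡ 2 (mod 7)
5 = 4 + 1, so 9^5 = 9^4 × 9^1 ≡ 2 × 2 (mod 7)
Multiplying step by step:
  2 × 2 = 4 ≡ 4 (mod 7)
Result: 9^5 ≡ 4 (mod 7)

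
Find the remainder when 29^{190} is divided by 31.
By Fermat: 29^{30} ≡ 1 (mod 31). 190 = 6×30 + 10. So 29^{190} ≡ 29^{10} ≡ 1 (mod 31)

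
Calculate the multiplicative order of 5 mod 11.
Powers of 5 mod 11: 5^1≡5, 5^2≡3, 5^3≡4, 5^4≡9, 5^5≡1. Order = 5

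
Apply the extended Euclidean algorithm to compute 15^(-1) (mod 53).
Extended GCD: 15(-7) + 53(2) = 1. So 15^(-1) ≡ 46 ≡ 46 (mod 53). Verify: 15 × 46 = 690 ≡ 1 (mod 53)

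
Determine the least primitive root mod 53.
p - 1 = 52 has prime divisors 2, 13. h is a primitive root mod 53 iff h^(52/q) ≢ 1 (mod 53) for each such q.
h = 2: 2^26 ≡ 52, 2^4 ≡ 16 (mod 53); none is 1, so 2 has order 52 and is a primitive root.
The smallest primitive root mod 53 is g = 2.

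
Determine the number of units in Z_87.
56

Prime factorization: 87 = 3 × 29
Using the formula φ(n) = n × Π(1 - 1/p) for each prime factor p:
φ(87) = 87 × (1 - 1/3) × (1 - 1/29)
φ(87) = 56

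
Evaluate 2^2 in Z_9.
2 = 2 (binary 10). Repeated squaring mod 9: 2^1 ≡ 2; 2^2 ≡ 2² = 4 ≡ 4. So 2^2 ≡ 4 (mod 9).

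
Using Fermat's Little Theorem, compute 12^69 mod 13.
By Fermat: 12^{12} ≡ 1 (mod 13). 69 = 5×12 + 9. So 12^{69} ≡ 12^{9} ≡ 12 (mod 13)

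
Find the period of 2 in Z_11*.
Powers of 2 mod 11: 2^1≡2, 2^2≡4, 2^3≡8, 2^4≡5, 2^5≡10, 2^6≡9, 2^7≡7, 2^8≡3, 2^9≡6, 2^10≡1. Order = 10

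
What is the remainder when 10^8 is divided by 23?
8 = 8 (binary 1000). Repeated squaring mod 23: 10^1 ≡ 10; 10^2 ≡ 10² = 100 ≡ 8; 10^4 ≡ 8² = 64 ≡ 18; 10^8 ≡ 18² = 324 ≡ 2. So 10^8 ≡ 2 (mod 23).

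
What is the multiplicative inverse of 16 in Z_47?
16^(-1) ≡ 3 (mod 47). Verification: 16 × 3 = 48 ≡ 1 (mod 47)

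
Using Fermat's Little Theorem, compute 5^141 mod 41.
By Fermat: 5^{40} ≡ 1 (mod 41). 141 = 3×40 + 21. So 5^{141} ≡ 5^{21} ≡ 5 (mod 41)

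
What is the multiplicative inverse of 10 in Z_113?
10^(-1) ≡ 34 (mod 113). Verification: 10 × 34 = 340 ≡ 1 (mod 113)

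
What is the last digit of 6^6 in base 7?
6 = 4 + 2 (binary 110). Repeated squaring mod 7: 6^1 ≡ 6; 6^2 ≡ 6² = 36 ≡ 1; 6^4 ≡ 1² = 1 ≡ 1. Multiply: 6^6 = 6^4 × 6^2 ≡ 1 × 1 (mod 7): 1 × 1 = 1 ≡ 1. So 6^6 ≡ 1 (mod 7).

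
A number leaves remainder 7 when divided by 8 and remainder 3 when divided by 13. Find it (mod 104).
M = 8 × 13 = 104. M₁ = 13, y₁ ≡ 5 (mod 8). M₂ = 8, y₂ ≡ 5 (mod 13). n = 7×13×5 + 3×8×5 ≡ 55 (mod 104)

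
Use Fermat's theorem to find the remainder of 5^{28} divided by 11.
4

By Fermat's Little Theorem, a^(p-1) ≡ 1 (mod p) for prime p and gcd(a, p) = 1
Here p = 11, so 5^10 ≡ 1 (mod 11)
We can reduce the exponent: 28 mod 10 = 8
So 5^28 ≡ 5^8 (mod 11)
Computing: 5^8 mod 11 = 4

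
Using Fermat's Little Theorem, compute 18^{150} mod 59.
25

By Fermat's Little Theorem, a^(p-1) ≡ 1 (mod p) for prime p and gcd(a, p) = 1
Here p = 59, so 18^58 ≡ 1 (mod 59)
We can reduce the exponent: 150 mod 58 = 34
So 18^150 ≡ 18^34 (mod 59)
Computing: 18^34 mod 59 = 25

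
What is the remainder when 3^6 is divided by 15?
6 = 4 + 2 (binary 110). Repeated squaring mod 15: 3^1 ≡ 3; 3^2 ≡ 3² = 9 ≡ 9; 3^4 ≡ 9² = 81 ≡ 6. Multiply: 3^6 = 3^4 × 3^2 ≡ 6 × 9 (mod 15): 6 × 9 = 54 ≡ 9. So 3^6 ≡ 9 (mod 15).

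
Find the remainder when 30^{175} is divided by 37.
By Fermat: 30^{36} ≡ 1 (mod 37). 175 = 4×36 + 31. So 30^{175} ≡ 30^{31} ≡ 4 (mod 37)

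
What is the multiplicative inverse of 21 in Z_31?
3

Using Extended Euclidean Algorithm:
gcd(21, 31) = 1
Bezout coefficients: 21 × 3 + 31 × -2 = 1
So 21 × 3 ≡ 1 (mod 31)
The inverse is 3 mod 31 = 3
Verification: 21 × 3 = 63 = 2 × 31 + 1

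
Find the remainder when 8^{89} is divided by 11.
By Fermat: 8^{10} ≡ 1 (mod 11). 89 = 8×10 + 9. So 8^{89} ≡ 8^{9} ≡ 7 (mod 11)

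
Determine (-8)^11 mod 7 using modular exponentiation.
Using Fermat: (-8)^{6} ≡ 1 (mod 7). 11 ≡ 5 (mod 6). So (-8)^{11} ≡ (-8)^{5} ≡ 6 (mod 7)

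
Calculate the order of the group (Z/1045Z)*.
720

Prime factorization: 1045 = 5 × 11 × 19
Using the formula φ(n) = n × Π(1 - 1/p) for each prime factor p:
φ(1045) = 1045 × (1 - 1/5) × (1 - 1/11) × (1 - 1/19)
φ(1045) = 720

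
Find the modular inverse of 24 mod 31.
24^(-1) ≡ 22 (mod 31). Verification: 24 × 22 = 528 ≡ 1 (mod 31)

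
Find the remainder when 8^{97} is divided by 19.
By Fermat: 8^{18} ≡ 1 (mod 19). 97 = 5×18 + 7. So 8^{97} ≡ 8^{7} ≡ 8 (mod 19)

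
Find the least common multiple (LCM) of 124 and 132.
4092

First find GCD(124, 132) using the Euclidean algorithm:
124 = 0 × 132 + 124
132 = 1 × 124 + 8
124 = 15 × 8 + 4
8 = 2 × 4 + 0
GCD(124, 132) = 4

LCM formula: LCM(a, b) = (a × b) / GCD(a, b)
LCM(124, 132) = (124 × 132) / 4
LCM(124, 132) = 16368 / 4
LCM(124, 132) = 4092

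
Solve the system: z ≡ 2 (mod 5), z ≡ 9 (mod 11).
M = 5 × 11 = 55. M₁ = 11, y₁ ≡ 1 (mod 5). M₂ = 5, y₂ ≡ 9 (mod 11). z = 2×11×1 + 9×5×9 ≡ 42 (mod 55)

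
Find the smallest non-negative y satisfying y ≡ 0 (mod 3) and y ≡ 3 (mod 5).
M = 3 × 5 = 15. M₁ = 5, y₁ ≡ 2 (mod 3). M₂ = 3, y₂ ≡ 2 (mod 5). y = 0×5×2 + 3×3×2 ≡ 3 (mod 15)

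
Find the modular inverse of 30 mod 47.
30^(-1) ≡ 11 (mod 47). Verification: 30 × 11 = 330 ≡ 1 (mod 47)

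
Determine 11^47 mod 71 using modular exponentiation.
Using repeated squaring. 47 = 32 + 8 + 4 + 2 + 1 (binary 101111). Repeated squaring mod 71: 11^1 ≡ 11; 11^2 ≡ 11² = 121 ≡ 50; 11^4 ≡ 50² = 2500 ≡ 15; 11^8 ≡ 15² = 225 ≡ 12; 11^16 ≡ 12² = 144 ≡ 2; 11^32 ≡ 2² = 4 ≡ 4. Multiply: 11^47 = 11^32 × 11^8 × 11^4 × 11^2 × 11^1 ≡ 4 × 12 × 15 × 50 × 11 (mod 71): 4 × 12 = 48 ≡ 48; 48 × 15 = 720 ≡ 10; 10 × 50 = 500 ≡ 3; 3 × 11 = 33 ≡ 33. So 11^47 ≡ 33 (mod 71).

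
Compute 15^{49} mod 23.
7

Using successive squaring:
Binary expansion of 49: 110001
Powers of 15 mod 23 (each is the square of the previous):
  15^1 ≡ 15 (mod 23)
  15^2 ≡ 15² = 225 ≡ 18 (mod 23)
  15^4 ≡ 18² = 324 ≡ 2 (mod 23)
  15^8 ≡ 2² = 4 ≡ 4 (mod 23)
  15^16 ≡ 4² = 16 ≡ 16 (mod 23)
  15^32 ≡ 16² = 256 ≡ 3 (mod 23)
49 = 32 + 16 + 1, so 15^49 = 15^32 × 15^16 × 15^1 ≡ 3 × 16 × 15 (mod 23)
Multiplying step by step:
  3 × 16 = 48 ≡ 2 (mod 23)
  2 × 15 = 30 ≡ 7 (mod 23)
Result: 15^49 ≡ 7 (mod 23)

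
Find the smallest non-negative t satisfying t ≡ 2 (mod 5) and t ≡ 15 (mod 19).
M = 5 × 19 = 95. M₁ = 19, y₁ ≡ 4 (mod 5). M₂ = 5, y₂ ≡ 4 (mod 19). t = 2×19×4 + 15×5×4 ≡ 72 (mod 95)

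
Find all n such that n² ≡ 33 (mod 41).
The square roots of 33 mod 41 are 19 and 22. Verify: 19² = 361 ≡ 33 (mod 41)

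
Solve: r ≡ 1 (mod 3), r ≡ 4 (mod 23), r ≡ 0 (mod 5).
M = 3 × 23 × 5 = 345. M₁ = 115, y₁ ≡ 1 (mod 3). M₂ = 15, y₂ ≡ 20 (mod 23). M₃ = 69, y₃ ≡ 4 (mod 5). r = 1×115×1 + 4×15×20 + 0×69×4 ≡ 280 (mod 345)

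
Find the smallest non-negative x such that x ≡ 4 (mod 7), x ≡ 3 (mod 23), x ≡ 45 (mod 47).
3476

Using the Chinese Remainder Theorem:
M = product of moduli = 7567
For equation 1: M_1 = 1081, 1081 ≡ 3 (mod 7), inverse of 1081 mod 7 is 5 (check: 3 × 5 = 15 ≡ 1 (mod 7))
For equation 2: M_2 = 329, 329 ≡ 7 (mod 23), inverse of 329 mod 23 is 10 (check: 7 × 10 = 70 ≡ 1 (mod 23))
For equation 3: M_3 = 161, 161 ≡ 20 (mod 47), inverse of 161 mod 47 is 40 (check: 20 × 40 = 800 ≡ 1 (mod 47))
Combine: x ≡ Σ r_i×M_i×(M_i⁻¹ mod m_i) = 4×1081×5 + 3×329×10 + 45×161×40 = 21620 + 9870 + 289800 = 321290
321290 mod 7567 = 3476
x ≡ 3476 (mod 7567)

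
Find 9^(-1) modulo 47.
21

Using Extended Euclidean Algorithm:
gcd(9, 47) = 1
Bezout coefficients: 9 × 21 + 47 × -4 = 1
So 9 × 21 ≡ 1 (mod 47)
The inverse is 21 mod 47 = 21
Verification: 9 × 21 = 189 = 4 × 47 + 1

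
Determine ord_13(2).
Powers of 2 mod 13: 2^1≡2, 2^2≡4, 2^3≡8, 2^4≡3, 2^5≡6, 2^6≡12, 2^7≡11, 2^8≡9, 2^9≡5, 2^10≡10, 2^11≡7, 2^12≡1. Order = 12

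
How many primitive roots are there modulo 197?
Number of primitive roots mod 197 = φ(196) = 84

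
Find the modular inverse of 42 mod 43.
42^(-1) ≡ 42 (mod 43). Verification: 42 × 42 = 1764 ≡ 1 (mod 43)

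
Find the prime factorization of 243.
3^5

Divide by primes starting from smallest:
243 ÷ 3 = 81
81 ÷ 3 = 27
27 ÷ 3 = 9
9 ÷ 3 = 3
3 ÷ 3 = 1

243 = 3^5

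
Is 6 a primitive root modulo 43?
p - 1 = 42 has prime divisors 2, 3, 7. Check 6^(42/q) mod 43 for each: 6^(42/2) = 6^21 ≡ 1, 6^(42/3) = 6^14 ≡ 36, 6^(42/7) = 6^6 ≡ 1 (mod 43). Since 6^21 ≡ 1 (mod 43), the order of 6 divides 21 (in fact the order is 3) ≠ 42, so it is not a primitive root.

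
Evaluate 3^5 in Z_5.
5 = 4 + 1 (binary 101). Repeated squaring mod 5: 3^1 ≡ 3; 3^2 ≡ 3² = 9 ≡ 4; 3^4 ≡ 4² = 16 ≡ 1. Multiply: 3^5 = 3^4 × 3^1 ≡ 1 × 3 (mod 5): 1 × 3 = 3 ≡ 3. So 3^5 ≡ 3 (mod 5).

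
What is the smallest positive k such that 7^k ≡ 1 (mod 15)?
Powers of 7 mod 15: 7^1≡7, 7^2≡4, 7^3≡13, 7^4≡1. Order = 4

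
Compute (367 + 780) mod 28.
27

(367 + 780) = 1147
1147 mod 28 = 27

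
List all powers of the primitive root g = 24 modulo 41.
g^1, g^2, ..., g^{40} mod 41: {24, 2, 7, 4, 14, 8, 28, 16, 15, 32, 30, 23, 19, 5, 38, 10, 35, 20, 29, 40, 17, 39, 34, 37, 27, 33, 13, 25, 26, 9, 11, 18, 22, 36, 3, 31, 6, 21, 12, 1}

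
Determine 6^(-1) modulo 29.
6^(-1) ≡ 5 (mod 29). Verification: 6 × 5 = 30 ≡ 1 (mod 29)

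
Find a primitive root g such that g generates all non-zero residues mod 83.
p - 1 = 82 has prime divisors 2, 41. h is a primitive root mod 83 iff h^(82/q) ≢ 1 (mod 83) for each such q.
h = 2: 2^41 ≡ 82, 2^2 ≡ 4 (mod 83); none is 1, so 2 has order 82 and is a primitive root.
The smallest primitive root mod 83 is g = 2.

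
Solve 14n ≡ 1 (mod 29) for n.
14^(-1) ≡ 27 (mod 29). Verification: 14 × 27 = 378 ≡ 1 (mod 29)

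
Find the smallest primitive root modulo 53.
p - 1 = 52 has prime divisors 2, 13. h is a primitive root mod 53 iff h^(52/q) ≢ 1 (mod 53) for each such q.
h = 2: 2^26 ≡ 52, 2^4 ≡ 16 (mod 53); none is 1, so 2 has order 52 and is a primitive root.
The smallest primitive root mod 53 is g = 2.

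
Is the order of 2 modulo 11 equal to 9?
No, the actual order is 10, not 9.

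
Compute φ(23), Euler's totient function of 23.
22

Prime factorization: 23 = 23
Using the formula φ(n) = n × Π(1 - 1/p) for each prime factor p:
φ(23) = 23 × (1 - 1/23)
φ(23) = 22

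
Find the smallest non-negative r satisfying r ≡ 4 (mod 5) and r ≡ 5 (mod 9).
M = 5 × 9 = 45. M₁ = 9, y₁ ≡ 4 (mod 5). M₂ = 5, y₂ ≡ 2 (mod 9). r = 4×9×4 + 5×5×2 ≡ 14 (mod 45)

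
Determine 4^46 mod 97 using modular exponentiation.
Using repeated squaring. 46 = 32 + 8 + 4 + 2 (binary 101110). Repeated squaring mod 97: 4^1 ≡ 4; 4^2 ≡ 4² = 16 ≡ 16; 4^4 ≡ 16² = 256 ≡ 62; 4^8 ≡ 62² = 3844 ≡ 61; 4^16 ≡ 61² = 3721 ≡ 35; 4^32 ≡ 35² = 1225 ≡ 61. Multiply: 4^46 = 4^32 × 4^8 × 4^4 × 4^2 ≡ 61 × 61 × 62 × 16 (mod 97): 61 × 61 = 3721 ≡ 35; 35 × 62 = 2170 ≡ 36; 36 × 16 = 576 ≡ 91. So 4^46 ≡ 91 (mod 97).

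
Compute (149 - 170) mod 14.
7

(149 - 170) = -21
-21 mod 14 = 7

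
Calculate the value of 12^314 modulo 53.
Using Fermat: 12^{52} ≡ 1 (mod 53). 314 ≡ 2 (mod 52). So 12^{314} ≡ 12^{2} ≡ 38 (mod 53)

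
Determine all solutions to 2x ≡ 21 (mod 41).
31

Since gcd(2, 41) = 1 divides 21, a solution exists.
Multiply both sides by the inverse of 2 mod 41:
  2^(-1) mod 41 = 21
  x ≡ 21 × 21 ≡ 441 ≡ 31 (mod 41)
Verification: 2 × 31 = 62 = 1 × 41 + 21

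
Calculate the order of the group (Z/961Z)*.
930

Prime factorization: 961 = 31^2
Using the formula φ(n) = n × Π(1 - 1/p) for each prime factor p:
φ(961) = 961 × (1 - 1/31)
φ(961) = 930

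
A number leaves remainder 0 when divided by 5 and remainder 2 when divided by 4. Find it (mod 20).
M = 5 × 4 = 20. M₁ = 4, y₁ ≡ 4 (mod 5). M₂ = 5, y₂ ≡ 1 (mod 4). m = 0×4×4 + 2×5×1 ≡ 10 (mod 20)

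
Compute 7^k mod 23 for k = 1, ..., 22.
g^1, g^2, ..., g^{22} mod 23: {7, 3, 21, 9, 17, 4, 5, 12, 15, 13, 22, 16, 20, 2, 14, 6, 19, 18, 11, 8, 10, 1}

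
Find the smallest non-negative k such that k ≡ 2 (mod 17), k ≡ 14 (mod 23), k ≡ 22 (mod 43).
13653

Using the Chinese Remainder Theorem:
M = product of moduli = 16813
For equation 1: M_1 = 989, 989 ≡ 3 (mod 17), inverse of 989 mod 17 is 6 (check: 3 × 6 = 18 ≡ 1 (mod 17))
For equation 2: M_2 = 731, 731 ≡ 18 (mod 23), inverse of 731 mod 23 is 9 (check: 18 × 9 = 162 ≡ 1 (mod 23))
For equation 3: M_3 = 391, 391 ≡ 4 (mod 43), inverse of 391 mod 43 is 11 (check: 4 × 11 = 44 ≡ 1 (mod 43))
Combine: k ≡ Σ r_i×M_i×(M_i⁻¹ mod m_i) = 2×989×6 + 14×731×9 + 22×391×11 = 11868 + 92106 + 94622 = 198596
198596 mod 16813 = 13653
k ≡ 13653 (mod 16813)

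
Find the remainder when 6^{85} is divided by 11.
By Fermat: 6^{10} ≡ 1 (mod 11). 85 = 8×10 + 5. So 6^{85} ≡ 6^{5} ≡ 10 (mod 11)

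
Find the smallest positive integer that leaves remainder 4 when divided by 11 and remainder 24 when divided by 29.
M = 11 × 29 = 319. M₁ = 29, y₁ ≡ 8 (mod 11). M₂ = 11, y₂ ≡ 8 (mod 29). k = 4×29×8 + 24×11×8 ≡ 169 (mod 319). The smallest positive such number is 169.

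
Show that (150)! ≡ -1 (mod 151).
(150)! mod 151 = 150. Since this equals -1 (mod 151), Wilson confirms 151 is prime.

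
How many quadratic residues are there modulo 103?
For prime 103, there are (p-1)/2 = (103-1)/2 = 51 quadratic residues (excluding 0).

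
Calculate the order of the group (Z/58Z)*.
28

Prime factorization: 58 = 2 × 29
Using the formula φ(n) = n × Π(1 - 1/p) for each prime factor p:
φ(58) = 58 × (1 - 1/2) × (1 - 1/29)
φ(58) = 28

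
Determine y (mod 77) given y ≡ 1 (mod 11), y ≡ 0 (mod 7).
56

Using the Chinese Remainder Theorem:
M = product of moduli = 77
For equation 1: M_1 = 7, 7 ≡ 7 (mod 11), inverse of 7 mod 11 is 8 (check: 7 × 8 = 56 ≡ 1 (mod 11))
For equation 2: M_2 = 11, 11 ≡ 4 (mod 7), inverse of 11 mod 7 is 2 (check: 4 × 2 = 8 ≡ 1 (mod 7))
Combine: y ≡ Σ r_i×M_i×(M_i⁻¹ mod m_i) = 1×7×8 + 0×11×2 = 56 + 0 = 56
56 mod 77 = 56
y ≡ 56 (mod 77)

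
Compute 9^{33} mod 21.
15

Using successive squaring:
Binary expansion of 33: 100001
Powers of 9 mod 21 (each is the square of the previous):
  9^1 ≡ 9 (mod 21)
  9^2 ≡ 9² = 81 ≡ 18 (mod 21)
  9^4 ≡ 18² = 324 ≡ 9 (mod 21)
  9^8 ≡ 9² = 81 ≡ 18 (mod 21)
  9^16 ≡ 18² = 324 ≡ 9 (mod 21)
  9^32 ≡ 9² = 81 ≡ 18 (mod 21)
33 = 32 + 1, so 9^33 = 9^32 × 9^1 ≡ 18 × 9 (mod 21)
Multiplying step by step:
  18 × 9 = 162 ≡ 15 (mod 21)
Result: 9^33 ≡ 15 (mod 21)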